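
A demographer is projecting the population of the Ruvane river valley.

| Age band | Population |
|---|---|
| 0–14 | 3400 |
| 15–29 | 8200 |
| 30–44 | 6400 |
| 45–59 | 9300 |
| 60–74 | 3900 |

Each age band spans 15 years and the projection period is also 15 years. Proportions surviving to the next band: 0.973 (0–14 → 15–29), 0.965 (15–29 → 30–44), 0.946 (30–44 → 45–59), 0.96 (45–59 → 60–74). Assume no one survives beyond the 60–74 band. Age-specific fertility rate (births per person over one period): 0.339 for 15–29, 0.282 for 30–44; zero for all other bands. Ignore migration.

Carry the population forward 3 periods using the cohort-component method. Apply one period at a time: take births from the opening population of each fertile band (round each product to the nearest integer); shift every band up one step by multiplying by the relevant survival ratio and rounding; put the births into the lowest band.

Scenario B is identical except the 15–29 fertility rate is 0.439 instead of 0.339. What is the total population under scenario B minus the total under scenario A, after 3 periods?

1890

— Period 1 —
Births: 8200 × 0.339 = 2780, 6400 × 0.282 = 1805 — total 4585
15–29: 3400 × 0.973 = 3308
30–44: 8200 × 0.965 = 7913
45–59: 6400 × 0.946 = 6054
60–74: 9300 × 0.96 = 8928
Giving 4585 / 3308 / 7913 / 6054 / 8928.
— Period 2 —
Births: 3308 × 0.339 = 1121, 7913 × 0.282 = 2231 — total 3352
15–29: 4585 × 0.973 = 4461
30–44: 3308 × 0.965 = 3192
45–59: 7913 × 0.946 = 7486
60–74: 6054 × 0.96 = 5812
Giving 3352 / 4461 / 3192 / 7486 / 5812.
— Period 3 —
Births: 4461 × 0.339 = 1512, 3192 × 0.282 = 900 — total 2412
15–29: 3352 × 0.973 = 3261
30–44: 4461 × 0.965 = 4305
45–59: 3192 × 0.946 = 3020
60–74: 7486 × 0.96 = 7187
Giving 2412 / 3261 / 4305 / 3020 / 7187.
Scenario A total after 3 periods: 20185
Scenario B projection —
— Period 1 —
Births: 8200 × 0.439 = 3600, 6400 × 0.282 = 1805 — total 5405
15–29: 3400 × 0.973 = 3308
30–44: 8200 × 0.965 = 7913
45–59: 6400 × 0.946 = 6054
60–74: 9300 × 0.96 = 8928
Giving 5405 / 3308 / 7913 / 6054 / 8928.
— Period 2 —
Births: 3308 × 0.439 = 1452, 7913 × 0.282 = 2231 — total 3683
15–29: 5405 × 0.973 = 5259
30–44: 3308 × 0.965 = 3192
45–59: 7913 × 0.946 = 7486
60–74: 6054 × 0.96 = 5812
Giving 3683 / 5259 / 3192 / 7486 / 5812.
— Period 3 —
Births: 5259 × 0.439 = 2309, 3192 × 0.282 = 900 — total 3209
15–29: 3683 × 0.973 = 3584
30–44: 5259 × 0.965 = 5075
45–59: 3192 × 0.946 = 3020
60–74: 7486 × 0.96 = 7187
Giving 3209 / 3584 / 5075 / 3020 / 7187.
Scenario B total after 3 periods: 22075
Difference B − A = 22075 − 20185 = 1890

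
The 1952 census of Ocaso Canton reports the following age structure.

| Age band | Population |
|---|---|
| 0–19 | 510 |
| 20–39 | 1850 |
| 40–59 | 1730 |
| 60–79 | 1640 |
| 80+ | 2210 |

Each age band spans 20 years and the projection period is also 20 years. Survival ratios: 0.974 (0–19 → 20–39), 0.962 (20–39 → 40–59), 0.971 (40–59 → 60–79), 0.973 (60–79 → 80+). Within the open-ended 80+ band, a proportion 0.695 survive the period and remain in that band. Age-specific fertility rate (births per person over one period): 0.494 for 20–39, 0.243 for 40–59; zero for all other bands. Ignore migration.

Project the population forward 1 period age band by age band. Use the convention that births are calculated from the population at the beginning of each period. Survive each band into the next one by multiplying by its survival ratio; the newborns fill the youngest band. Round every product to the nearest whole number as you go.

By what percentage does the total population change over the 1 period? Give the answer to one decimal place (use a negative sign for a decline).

6.1

Numbering the bands 1..5 from youngest to oldest:
— Period 1 —
Births: 1850 × 0.494 = 914  |  1730 × 0.243 = 420 ⇒ total 1334
Band 2: 510 × 0.974 = 497
Band 3: 1850 × 0.962 = 1780
Band 4: 1730 × 0.971 = 1680
Band 5: 1640 × 0.973 + 2210 × 0.695 = 1596 + 1536 = 3132
Population now: 0–19=1334, 20–39=497, 40–59=1780, 60–79=1680, 80+=3132
Total: 7940 → 8423; change = 483; percentage change = 6.1%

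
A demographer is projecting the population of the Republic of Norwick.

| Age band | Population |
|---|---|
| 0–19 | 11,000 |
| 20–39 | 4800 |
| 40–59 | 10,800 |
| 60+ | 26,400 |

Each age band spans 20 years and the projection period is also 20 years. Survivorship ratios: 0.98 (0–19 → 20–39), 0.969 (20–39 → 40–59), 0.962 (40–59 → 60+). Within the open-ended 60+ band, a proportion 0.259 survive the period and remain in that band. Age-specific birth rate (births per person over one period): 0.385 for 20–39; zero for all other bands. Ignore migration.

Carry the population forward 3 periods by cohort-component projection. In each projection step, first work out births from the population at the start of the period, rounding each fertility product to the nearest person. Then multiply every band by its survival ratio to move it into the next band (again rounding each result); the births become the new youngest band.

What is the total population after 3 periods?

— Period 1 —
Births: 4800 × 0.385 = 1848
20–39: 11000 × 0.98 = 10780
40–59: 4800 × 0.969 = 4651
60+: 10800 × 0.962 + 26400 × 0.259 = 10390 + 6838 = 17228
End of period: [1848, 10780, 4651, 17228]
— Period 2 —
Births: 10780 × 0.385 = 4150
20–39: 1848 × 0.98 = 1811
40–59: 10780 × 0.969 = 10446
60+: 4651 × 0.962 + 17228 × 0.259 = 4474 + 4462 = 8936
End of period: [4150, 1811, 10446, 8936]
— Period 3 —
Births: 1811 × 0.385 = 697
20–39: 4150 × 0.98 = 4067
40–59: 1811 × 0.969 = 1755
60+: 10446 × 0.962 + 8936 × 0.259 = 10049 + 2314 = 12363
End of period: [697, 4067, 1755, 12363]
Total after period 3: 697 + 4067 + 1755 + 12363 = 18882

18882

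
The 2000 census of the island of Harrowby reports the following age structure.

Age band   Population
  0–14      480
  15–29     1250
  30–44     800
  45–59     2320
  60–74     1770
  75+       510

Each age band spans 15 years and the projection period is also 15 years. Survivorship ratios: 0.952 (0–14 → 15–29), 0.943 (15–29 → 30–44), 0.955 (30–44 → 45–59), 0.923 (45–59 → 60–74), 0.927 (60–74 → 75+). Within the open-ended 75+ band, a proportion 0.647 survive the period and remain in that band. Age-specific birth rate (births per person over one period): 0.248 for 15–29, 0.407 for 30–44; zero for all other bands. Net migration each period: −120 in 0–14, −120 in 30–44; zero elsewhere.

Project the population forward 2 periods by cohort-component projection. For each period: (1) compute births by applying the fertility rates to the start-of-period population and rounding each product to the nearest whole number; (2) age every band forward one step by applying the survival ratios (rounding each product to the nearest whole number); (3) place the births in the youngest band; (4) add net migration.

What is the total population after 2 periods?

After projecting period 1:
Births: 1250 * 0.248 = 310  |  800 * 0.407 = 326 — total 636
15–29: 480 * 0.952 = 457
30–44: 1250 * 0.943 = 1179
45–59: 800 * 0.955 = 764
60–74: 2320 * 0.923 = 2141
75+: 1770 * 0.927 + 510 * 0.647 = 1641 + 330 = 1971
Net migration: 0–14 − 120 → 516; 30–44 − 120 → 1059
End of period: [516, 457, 1059, 764, 2141, 1971]
After projecting period 2:
Births: 457 * 0.248 = 113  |  1059 * 0.407 = 431 — total 544
15–29: 516 * 0.952 = 491
30–44: 457 * 0.943 = 431
45–59: 1059 * 0.955 = 1011
60–74: 764 * 0.923 = 705
75+: 2141 * 0.927 + 1971 * 0.647 = 1985 + 1275 = 3260
Net migration: 0–14 − 120 → 424; 30–44 − 120 → 311
End of period: [424, 491, 311, 1011, 705, 3260]
Total after period 2: 424 + 491 + 311 + 1011 + 705 + 3260 = 6202

6202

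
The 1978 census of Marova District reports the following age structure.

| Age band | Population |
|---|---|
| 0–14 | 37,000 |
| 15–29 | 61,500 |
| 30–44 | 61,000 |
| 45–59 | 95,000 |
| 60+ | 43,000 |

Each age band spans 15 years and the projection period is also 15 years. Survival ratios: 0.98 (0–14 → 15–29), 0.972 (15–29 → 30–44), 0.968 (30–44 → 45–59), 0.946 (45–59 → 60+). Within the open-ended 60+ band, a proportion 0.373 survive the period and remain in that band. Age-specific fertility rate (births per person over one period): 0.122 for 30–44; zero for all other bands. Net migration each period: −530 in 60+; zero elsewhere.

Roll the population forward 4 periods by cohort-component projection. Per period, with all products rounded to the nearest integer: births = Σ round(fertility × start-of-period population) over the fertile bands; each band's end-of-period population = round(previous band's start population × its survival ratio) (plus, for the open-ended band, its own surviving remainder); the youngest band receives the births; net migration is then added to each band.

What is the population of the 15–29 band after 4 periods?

4214

Let band 1 be 0–14 through band 5 = 60+.
Period 1:
Births: 61000 × 0.122 = 7442
Band 2: 37000 × 0.98 = 36260
Band 3: 61500 × 0.972 = 59778
Band 4: 61000 × 0.968 = 59048
Band 5: 95000 × 0.946 + 43000 × 0.373 = 89870 + 16039 = 105909
Net migration: Band 5 − 530 → 105379
Population now: 0–14=7442, 15–29=36260, 30–44=59778, 45–59=59048, 60+=105379
Period 2:
Births: 59778 × 0.122 = 7293
Band 2: 7442 × 0.98 = 7293
Band 3: 36260 × 0.972 = 35245
Band 4: 59778 × 0.968 = 57865
Band 5: 59048 × 0.946 + 105379 × 0.373 = 55859 + 39306 = 95165
Net migration: Band 5 − 530 → 94635
Population now: 0–14=7293, 15–29=7293, 30–44=35245, 45–59=57865, 60+=94635
Period 3:
Births: 35245 × 0.122 = 4300
Band 2: 7293 × 0.98 = 7147
Band 3: 7293 × 0.972 = 7089
Band 4: 35245 × 0.968 = 34117
Band 5: 57865 × 0.946 + 94635 × 0.373 = 54740 + 35299 = 90039
Net migration: Band 5 − 530 → 89509
Population now: 0–14=4300, 15–29=7147, 30–44=7089, 45–59=34117, 60+=89509
Period 4:
Births: 7089 × 0.122 = 865
Band 2: 4300 × 0.98 = 4214
Band 3: 7147 × 0.972 = 6947
Band 4: 7089 × 0.968 = 6862
Band 5: 34117 × 0.946 + 89509 × 0.373 = 32275 + 33387 = 65662
Net migration: Band 5 − 530 → 65132
Population now: 0–14=865, 15–29=4214, 30–44=6947, 45–59=6862, 60+=65132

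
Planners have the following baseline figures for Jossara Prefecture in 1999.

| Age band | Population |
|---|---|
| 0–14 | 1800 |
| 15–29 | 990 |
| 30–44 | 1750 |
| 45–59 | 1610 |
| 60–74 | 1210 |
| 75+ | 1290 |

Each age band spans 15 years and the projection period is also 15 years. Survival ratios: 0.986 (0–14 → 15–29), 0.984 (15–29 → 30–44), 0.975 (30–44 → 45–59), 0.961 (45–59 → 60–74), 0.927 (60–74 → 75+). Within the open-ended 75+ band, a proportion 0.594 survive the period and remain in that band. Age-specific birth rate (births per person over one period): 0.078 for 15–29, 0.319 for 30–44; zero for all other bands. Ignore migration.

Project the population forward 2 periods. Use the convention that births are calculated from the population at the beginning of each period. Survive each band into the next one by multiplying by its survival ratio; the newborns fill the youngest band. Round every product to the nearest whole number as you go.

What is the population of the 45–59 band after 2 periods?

950

Period 1.
Births: 990 × 0.078 = 77, 1750 × 0.319 = 558 → 635
15–29: 1800 × 0.986 = 1775
30–44: 990 × 0.984 = 974
45–59: 1750 × 0.975 = 1706
60–74: 1610 × 0.961 = 1547
75+: 1210 × 0.927 + 1290 × 0.594 = 1122 + 766 = 1888
Giving 635 / 1775 / 974 / 1706 / 1547 / 1888.
Period 2.
Births: 1775 × 0.078 = 138, 974 × 0.319 = 311 → 449
15–29: 635 × 0.986 = 626
30–44: 1775 × 0.984 = 1747
45–59: 974 × 0.975 = 950
60–74: 1706 × 0.961 = 1639
75+: 1547 × 0.927 + 1888 × 0.594 = 1434 + 1121 = 2555
Giving 449 / 626 / 1747 / 950 / 1639 / 2555.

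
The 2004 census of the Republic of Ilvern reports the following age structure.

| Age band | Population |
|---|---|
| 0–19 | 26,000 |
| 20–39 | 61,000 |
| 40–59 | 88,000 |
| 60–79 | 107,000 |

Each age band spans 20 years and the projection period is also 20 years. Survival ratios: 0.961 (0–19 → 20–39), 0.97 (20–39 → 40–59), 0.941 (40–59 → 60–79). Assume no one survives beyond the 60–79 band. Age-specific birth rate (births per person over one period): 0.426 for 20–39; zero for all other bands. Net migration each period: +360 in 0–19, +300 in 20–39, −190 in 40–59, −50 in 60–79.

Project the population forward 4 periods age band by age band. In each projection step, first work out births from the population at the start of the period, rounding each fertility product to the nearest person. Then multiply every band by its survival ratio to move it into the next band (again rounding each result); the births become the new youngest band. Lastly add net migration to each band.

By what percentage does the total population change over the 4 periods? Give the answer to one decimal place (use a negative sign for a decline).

-82.3

Numbering the bands 1..4 from youngest to oldest:
Period 1:
Births: 61000 * 0.426 = 25986
Band 2: 26000 * 0.961 = 24986
Band 3: 61000 * 0.97 = 59170
Band 4: 88000 * 0.941 = 82808
Net migration: Band 1 + 360 → 26346; Band 2 + 300 → 25286; Band 3 − 190 → 58980; Band 4 − 50 → 82758
Giving 26346 / 25286 / 58980 / 82758.
Period 2:
Births: 25286 * 0.426 = 10772
Band 2: 26346 * 0.961 = 25319
Band 3: 25286 * 0.97 = 24527
Band 4: 58980 * 0.941 = 55500
Net migration: Band 1 + 360 → 11132; Band 2 + 300 → 25619; Band 3 − 190 → 24337; Band 4 − 50 → 55450
Giving 11132 / 25619 / 24337 / 55450.
Period 3:
Births: 25619 * 0.426 = 10914
Band 2: 11132 * 0.961 = 10698
Band 3: 25619 * 0.97 = 24850
Band 4: 24337 * 0.941 = 22901
Net migration: Band 1 + 360 → 11274; Band 2 + 300 → 10998; Band 3 − 190 → 24660; Band 4 − 50 → 22851
Giving 11274 / 10998 / 24660 / 22851.
Period 4:
Births: 10998 * 0.426 = 4685
Band 2: 11274 * 0.961 = 10834
Band 3: 10998 * 0.97 = 10668
Band 4: 24660 * 0.941 = 23205
Net migration: Band 1 + 360 → 5045; Band 2 + 300 → 11134; Band 3 − 190 → 10478; Band 4 − 50 → 23155
Giving 5045 / 11134 / 10478 / 23155.
Total: 282000 → 49812; change = -232188; percentage change = -82.3%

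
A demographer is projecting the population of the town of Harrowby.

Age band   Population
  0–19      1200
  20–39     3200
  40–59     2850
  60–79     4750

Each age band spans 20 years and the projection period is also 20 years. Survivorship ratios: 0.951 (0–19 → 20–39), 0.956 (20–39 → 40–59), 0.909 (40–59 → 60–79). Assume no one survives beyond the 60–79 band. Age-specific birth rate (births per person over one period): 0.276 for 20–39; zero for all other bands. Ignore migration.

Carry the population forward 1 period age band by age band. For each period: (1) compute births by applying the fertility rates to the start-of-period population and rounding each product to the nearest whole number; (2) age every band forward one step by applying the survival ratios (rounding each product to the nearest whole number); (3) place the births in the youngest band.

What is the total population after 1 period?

7674

Let group 1 be 0–19 through group 4 = 60–79.
[period 1]
Births: 3200 × 0.276 = 883
Group 2: 1200 × 0.951 = 1141
Group 3: 3200 × 0.956 = 3059
Group 4: 2850 × 0.909 = 2591
End of period: [883, 1141, 3059, 2591]
Total after period 1: 883 + 1141 + 3059 + 2591 = 7674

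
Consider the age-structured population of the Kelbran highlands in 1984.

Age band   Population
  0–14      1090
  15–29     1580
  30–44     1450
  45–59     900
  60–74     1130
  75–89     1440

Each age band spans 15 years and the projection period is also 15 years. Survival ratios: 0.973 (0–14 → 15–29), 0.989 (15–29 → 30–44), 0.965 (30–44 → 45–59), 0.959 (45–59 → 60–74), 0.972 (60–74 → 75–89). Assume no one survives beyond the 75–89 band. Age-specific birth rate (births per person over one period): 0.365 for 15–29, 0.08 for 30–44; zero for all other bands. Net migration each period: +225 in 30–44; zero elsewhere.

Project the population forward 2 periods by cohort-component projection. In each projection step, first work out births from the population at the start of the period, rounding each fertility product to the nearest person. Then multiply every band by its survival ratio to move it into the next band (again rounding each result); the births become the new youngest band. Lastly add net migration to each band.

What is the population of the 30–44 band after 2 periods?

1274

(Groups numbered youngest = 1 to oldest = 6.)
— Period 1 —
Births: 1580 * 0.365 = 577  |  1450 * 0.08 = 116 — total 693
Group 2: 1090 * 0.973 = 1061
Group 3: 1580 * 0.989 = 1563
Group 4: 1450 * 0.965 = 1399
Group 5: 900 * 0.959 = 863
Group 6: 1130 * 0.972 = 1098
Net migration: Group 3 + 225 → 1788
→ [693, 1061, 1788, 1399, 863, 1098]
— Period 2 —
Births: 1061 * 0.365 = 387  |  1788 * 0.08 = 143 — total 530
Group 2: 693 * 0.973 = 674
Group 3: 1061 * 0.989 = 1049
Group 4: 1788 * 0.965 = 1725
Group 5: 1399 * 0.959 = 1342
Group 6: 863 * 0.972 = 839
Net migration: Group 3 + 225 → 1274
→ [530, 674, 1274, 1725, 1342, 839]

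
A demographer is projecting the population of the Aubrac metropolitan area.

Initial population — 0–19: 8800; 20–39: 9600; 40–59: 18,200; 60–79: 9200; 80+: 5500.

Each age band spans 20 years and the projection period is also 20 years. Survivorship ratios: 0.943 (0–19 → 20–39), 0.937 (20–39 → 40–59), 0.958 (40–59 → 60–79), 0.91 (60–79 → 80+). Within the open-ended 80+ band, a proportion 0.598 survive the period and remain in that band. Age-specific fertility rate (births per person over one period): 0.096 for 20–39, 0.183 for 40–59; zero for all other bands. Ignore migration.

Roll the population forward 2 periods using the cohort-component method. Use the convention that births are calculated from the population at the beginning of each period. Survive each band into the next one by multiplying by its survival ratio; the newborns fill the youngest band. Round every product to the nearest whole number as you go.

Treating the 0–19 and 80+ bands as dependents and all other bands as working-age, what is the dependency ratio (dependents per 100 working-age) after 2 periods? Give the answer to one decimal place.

After projecting period 1:
Births: 9600 × 0.096 = 922 ; 18200 × 0.183 = 3331 → 4253
20–39: 8800 × 0.943 = 8298
40–59: 9600 × 0.937 = 8995
60–79: 18200 × 0.958 = 17436
80+: 9200 × 0.91 + 5500 × 0.598 = 8372 + 3289 = 11661
End of period: [4253, 8298, 8995, 17436, 11661]
After projecting period 2:
Births: 8298 × 0.096 = 797 ; 8995 × 0.183 = 1646 → 2443
20–39: 4253 × 0.943 = 4011
40–59: 8298 × 0.937 = 7775
60–79: 8995 × 0.958 = 8617
80+: 17436 × 0.91 + 11661 × 0.598 = 15867 + 6973 = 22840
End of period: [2443, 4011, 7775, 8617, 22840]
Dependents (band 0–19 + band 80+) = 2443 + 22840 = 25283; working-age = 20403; ratio = 25283/20403 × 100 = 123.9

123.9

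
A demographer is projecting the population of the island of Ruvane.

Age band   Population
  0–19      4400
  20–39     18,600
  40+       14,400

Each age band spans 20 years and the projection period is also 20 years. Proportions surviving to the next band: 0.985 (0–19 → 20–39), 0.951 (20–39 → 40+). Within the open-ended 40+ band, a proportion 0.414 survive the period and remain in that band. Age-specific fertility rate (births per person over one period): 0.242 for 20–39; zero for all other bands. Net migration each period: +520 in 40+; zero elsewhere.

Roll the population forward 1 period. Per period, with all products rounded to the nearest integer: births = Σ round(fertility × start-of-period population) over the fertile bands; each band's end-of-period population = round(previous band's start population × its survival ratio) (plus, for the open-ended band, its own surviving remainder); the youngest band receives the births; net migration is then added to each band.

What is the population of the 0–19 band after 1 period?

4501

After projecting period 1:
Births: 18600 × 0.242 = 4501
20–39: 4400 × 0.985 = 4334
40+: 18600 × 0.951 + 14400 × 0.414 = 17689 + 5962 = 23651
Net migration: 40+ + 520 → 24171
End of period: [4501, 4334, 24171]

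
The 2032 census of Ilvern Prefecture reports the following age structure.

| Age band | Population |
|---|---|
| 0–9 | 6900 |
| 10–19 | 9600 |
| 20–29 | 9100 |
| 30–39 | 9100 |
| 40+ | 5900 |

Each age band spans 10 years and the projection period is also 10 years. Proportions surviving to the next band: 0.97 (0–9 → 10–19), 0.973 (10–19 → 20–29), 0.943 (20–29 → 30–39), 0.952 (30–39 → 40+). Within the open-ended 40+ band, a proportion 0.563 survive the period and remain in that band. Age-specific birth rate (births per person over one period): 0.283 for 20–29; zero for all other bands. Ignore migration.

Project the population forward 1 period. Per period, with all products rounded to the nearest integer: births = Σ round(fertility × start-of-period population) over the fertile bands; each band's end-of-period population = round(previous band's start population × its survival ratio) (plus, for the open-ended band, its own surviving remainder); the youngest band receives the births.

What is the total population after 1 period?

(Groups numbered youngest = 1 to oldest = 5.)
[period 1]
Births: 9100 × 0.283 = 2575
Group 2: 6900 × 0.97 = 6693
Group 3: 9600 × 0.973 = 9341
Group 4: 9100 × 0.943 = 8581
Group 5: 9100 × 0.952 + 5900 × 0.563 = 8663 + 3322 = 11985
End of period: [2575, 6693, 9341, 8581, 11985]
Total after period 1: 2575 + 6693 + 9341 + 8581 + 11985 = 39175

39175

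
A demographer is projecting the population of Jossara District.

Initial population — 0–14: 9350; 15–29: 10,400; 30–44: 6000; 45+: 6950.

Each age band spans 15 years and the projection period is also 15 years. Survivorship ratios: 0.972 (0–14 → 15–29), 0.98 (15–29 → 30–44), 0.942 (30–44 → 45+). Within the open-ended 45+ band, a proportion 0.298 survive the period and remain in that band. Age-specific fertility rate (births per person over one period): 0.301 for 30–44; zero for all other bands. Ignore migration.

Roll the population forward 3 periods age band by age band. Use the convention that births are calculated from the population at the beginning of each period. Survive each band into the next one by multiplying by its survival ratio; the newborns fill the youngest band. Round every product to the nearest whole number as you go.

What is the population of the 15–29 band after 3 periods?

Period 1.
Births: 6000 * 0.301 = 1806
15–29: 9350 * 0.972 = 9088
30–44: 10400 * 0.98 = 10192
45+: 6000 * 0.942 + 6950 * 0.298 = 5652 + 2071 = 7723
End of period: [1806, 9088, 10192, 7723]
Period 2.
Births: 10192 * 0.301 = 3068
15–29: 1806 * 0.972 = 1755
30–44: 9088 * 0.98 = 8906
45+: 10192 * 0.942 + 7723 * 0.298 = 9601 + 2301 = 11902
End of period: [3068, 1755, 8906, 11902]
Period 3.
Births: 8906 * 0.301 = 2681
15–29: 3068 * 0.972 = 2982
30–44: 1755 * 0.98 = 1720
45+: 8906 * 0.942 + 11902 * 0.298 = 8389 + 3547 = 11936
End of period: [2681, 2982, 1720, 11936]

2982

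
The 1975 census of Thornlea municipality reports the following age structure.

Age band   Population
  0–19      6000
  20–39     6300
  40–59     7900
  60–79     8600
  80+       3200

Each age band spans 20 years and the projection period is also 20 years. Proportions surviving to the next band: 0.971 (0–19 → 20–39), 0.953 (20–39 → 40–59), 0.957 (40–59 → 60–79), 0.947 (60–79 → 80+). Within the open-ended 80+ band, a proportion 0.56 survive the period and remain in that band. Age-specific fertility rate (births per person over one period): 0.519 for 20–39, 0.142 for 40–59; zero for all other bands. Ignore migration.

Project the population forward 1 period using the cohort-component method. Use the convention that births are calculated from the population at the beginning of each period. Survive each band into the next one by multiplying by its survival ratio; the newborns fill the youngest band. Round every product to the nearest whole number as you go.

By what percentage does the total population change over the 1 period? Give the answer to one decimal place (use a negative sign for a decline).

5.4

— Period 1 —
Births: 6300 × 0.519 = 3270 ; 7900 × 0.142 = 1122 ⇒ total 4392
20–39: 6000 × 0.971 = 5826
40–59: 6300 × 0.953 = 6004
60–79: 7900 × 0.957 = 7560
80+: 8600 × 0.947 + 3200 × 0.56 = 8144 + 1792 = 9936
Giving 4392 / 5826 / 6004 / 7560 / 9936.
Total: 32000 → 33718; change = 1718; percentage change = 5.4%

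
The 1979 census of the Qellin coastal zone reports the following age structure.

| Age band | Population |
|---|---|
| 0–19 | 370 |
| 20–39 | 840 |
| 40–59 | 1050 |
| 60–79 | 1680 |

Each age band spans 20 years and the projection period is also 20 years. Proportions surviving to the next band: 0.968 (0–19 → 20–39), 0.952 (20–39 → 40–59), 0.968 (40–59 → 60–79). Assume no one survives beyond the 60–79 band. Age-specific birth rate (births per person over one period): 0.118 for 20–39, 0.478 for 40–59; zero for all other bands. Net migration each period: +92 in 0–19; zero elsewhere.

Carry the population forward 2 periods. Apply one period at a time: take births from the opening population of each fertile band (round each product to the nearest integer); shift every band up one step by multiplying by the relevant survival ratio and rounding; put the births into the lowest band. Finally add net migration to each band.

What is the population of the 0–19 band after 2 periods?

516

Numbering the bands 1..4 from youngest to oldest:
Period 1.
Births: 840 * 0.118 = 99, 1050 * 0.478 = 502 → total 601
Band 2: 370 * 0.968 = 358
Band 3: 840 * 0.952 = 800
Band 4: 1050 * 0.968 = 1016
Net migration: Band 1 + 92 → 693
Giving 693 / 358 / 800 / 1016.
Period 2.
Births: 358 * 0.118 = 42, 800 * 0.478 = 382 → total 424
Band 2: 693 * 0.968 = 671
Band 3: 358 * 0.952 = 341
Band 4: 800 * 0.968 = 774
Net migration: Band 1 + 92 → 516
Giving 516 / 671 / 341 / 774.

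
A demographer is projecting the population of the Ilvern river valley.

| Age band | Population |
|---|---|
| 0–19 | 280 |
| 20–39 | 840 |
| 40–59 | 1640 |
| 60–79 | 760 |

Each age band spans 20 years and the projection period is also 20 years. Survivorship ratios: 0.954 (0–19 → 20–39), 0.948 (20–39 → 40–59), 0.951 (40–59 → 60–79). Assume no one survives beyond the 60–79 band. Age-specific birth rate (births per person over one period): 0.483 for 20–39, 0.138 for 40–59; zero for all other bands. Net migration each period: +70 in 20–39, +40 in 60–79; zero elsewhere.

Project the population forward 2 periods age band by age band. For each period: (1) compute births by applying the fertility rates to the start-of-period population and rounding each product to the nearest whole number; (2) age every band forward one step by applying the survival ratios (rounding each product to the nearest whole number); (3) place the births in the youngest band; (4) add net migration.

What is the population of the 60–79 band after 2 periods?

(Groups numbered youngest = 1 to oldest = 4.)
[period 1]
Births: 840 × 0.483 = 406  |  1640 × 0.138 = 226 → 632
Group 2: 280 × 0.954 = 267
Group 3: 840 × 0.948 = 796
Group 4: 1640 × 0.951 = 1560
Net migration: Group 2 + 70 → 337; Group 4 + 40 → 1600
Giving 632 / 337 / 796 / 1600.
[period 2]
Births: 337 × 0.483 = 163  |  796 × 0.138 = 110 → 273
Group 2: 632 × 0.954 = 603
Group 3: 337 × 0.948 = 319
Group 4: 796 × 0.951 = 757
Net migration: Group 2 + 70 → 673; Group 4 + 40 → 797
Giving 273 / 673 / 319 / 797.

797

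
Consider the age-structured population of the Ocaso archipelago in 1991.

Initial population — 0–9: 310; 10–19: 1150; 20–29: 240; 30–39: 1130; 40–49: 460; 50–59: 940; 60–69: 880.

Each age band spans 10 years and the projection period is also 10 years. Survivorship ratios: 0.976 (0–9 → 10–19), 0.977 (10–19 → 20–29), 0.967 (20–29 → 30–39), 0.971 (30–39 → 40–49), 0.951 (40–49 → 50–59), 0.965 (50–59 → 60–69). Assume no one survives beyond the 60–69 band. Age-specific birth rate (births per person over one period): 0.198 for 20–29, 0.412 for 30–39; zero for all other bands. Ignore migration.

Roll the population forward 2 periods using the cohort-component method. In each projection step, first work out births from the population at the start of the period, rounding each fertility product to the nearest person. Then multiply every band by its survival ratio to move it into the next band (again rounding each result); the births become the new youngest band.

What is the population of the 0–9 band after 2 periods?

319

Let band 1 be 0–9 through band 7 = 60–69.
Period 1.
Births: 240 * 0.198 = 48  |  1130 * 0.412 = 466 — total 514
Band 2: 310 * 0.976 = 303
Band 3: 1150 * 0.977 = 1124
Band 4: 240 * 0.967 = 232
Band 5: 1130 * 0.971 = 1097
Band 6: 460 * 0.951 = 437
Band 7: 940 * 0.965 = 907
Giving 514 / 303 / 1124 / 232 / 1097 / 437 / 907.
Period 2.
Births: 1124 * 0.198 = 223  |  232 * 0.412 = 96 — total 319
Band 2: 514 * 0.976 = 502
Band 3: 303 * 0.977 = 296
Band 4: 1124 * 0.967 = 1087
Band 5: 232 * 0.971 = 225
Band 6: 1097 * 0.951 = 1043
Band 7: 437 * 0.965 = 422
Giving 319 / 502 / 296 / 1087 / 225 / 1043 / 422.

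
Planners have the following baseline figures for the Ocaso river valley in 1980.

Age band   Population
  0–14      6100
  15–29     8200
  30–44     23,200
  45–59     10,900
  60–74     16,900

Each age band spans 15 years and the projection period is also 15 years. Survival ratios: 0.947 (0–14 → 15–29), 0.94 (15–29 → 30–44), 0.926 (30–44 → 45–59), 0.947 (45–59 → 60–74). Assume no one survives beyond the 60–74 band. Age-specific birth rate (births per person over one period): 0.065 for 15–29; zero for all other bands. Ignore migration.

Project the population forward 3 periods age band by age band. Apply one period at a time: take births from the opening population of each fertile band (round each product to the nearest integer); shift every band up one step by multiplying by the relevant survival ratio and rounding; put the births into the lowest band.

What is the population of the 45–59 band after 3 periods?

5028

— Period 1 —
Births: 8200 * 0.065 = 533
15–29: 6100 * 0.947 = 5777
30–44: 8200 * 0.94 = 7708
45–59: 23200 * 0.926 = 21483
60–74: 10900 * 0.947 = 10322
→ [533, 5777, 7708, 21483, 10322]
— Period 2 —
Births: 5777 * 0.065 = 376
15–29: 533 * 0.947 = 505
30–44: 5777 * 0.94 = 5430
45–59: 7708 * 0.926 = 7138
60–74: 21483 * 0.947 = 20344
→ [376, 505, 5430, 7138, 20344]
— Period 3 —
Births: 505 * 0.065 = 33
15–29: 376 * 0.947 = 356
30–44: 505 * 0.94 = 475
45–59: 5430 * 0.926 = 5028
60–74: 7138 * 0.947 = 6760
→ [33, 356, 475, 5028, 6760]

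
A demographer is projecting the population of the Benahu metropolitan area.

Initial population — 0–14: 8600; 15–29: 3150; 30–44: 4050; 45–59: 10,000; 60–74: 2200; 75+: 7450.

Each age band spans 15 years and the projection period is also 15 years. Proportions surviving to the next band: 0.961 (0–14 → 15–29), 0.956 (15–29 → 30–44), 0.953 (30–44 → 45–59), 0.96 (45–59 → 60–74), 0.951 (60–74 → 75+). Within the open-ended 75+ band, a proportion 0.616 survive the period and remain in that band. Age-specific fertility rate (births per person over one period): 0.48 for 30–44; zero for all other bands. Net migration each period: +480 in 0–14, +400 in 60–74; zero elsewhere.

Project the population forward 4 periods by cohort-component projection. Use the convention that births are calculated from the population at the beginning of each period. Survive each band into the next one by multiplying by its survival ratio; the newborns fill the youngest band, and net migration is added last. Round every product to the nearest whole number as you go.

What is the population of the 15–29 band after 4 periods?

4105

After projecting period 1:
Births: 4050 × 0.48 = 1944
15–29: 8600 × 0.961 = 8265
30–44: 3150 × 0.956 = 3011
45–59: 4050 × 0.953 = 3860
60–74: 10000 × 0.96 = 9600
75+: 2200 × 0.951 + 7450 × 0.616 = 2092 + 4589 = 6681
Net migration: 0–14 + 480 → 2424; 60–74 + 400 → 10000
→ [2424, 8265, 3011, 3860, 10000, 6681]
After projecting period 2:
Births: 3011 × 0.48 = 1445
15–29: 2424 × 0.961 = 2329
30–44: 8265 × 0.956 = 7901
45–59: 3011 × 0.953 = 2869
60–74: 3860 × 0.96 = 3706
75+: 10000 × 0.951 + 6681 × 0.616 = 9510 + 4115 = 13625
Net migration: 0–14 + 480 → 1925; 60–74 + 400 → 4106
→ [1925, 2329, 7901, 2869, 4106, 13625]
After projecting period 3:
Births: 7901 × 0.48 = 3792
15–29: 1925 × 0.961 = 1850
30–44: 2329 × 0.956 = 2227
45–59: 7901 × 0.953 = 7530
60–74: 2869 × 0.96 = 2754
75+: 4106 × 0.951 + 13625 × 0.616 = 3905 + 8393 = 12298
Net migration: 0–14 + 480 → 4272; 60–74 + 400 → 3154
→ [4272, 1850, 2227, 7530, 3154, 12298]
After projecting period 4:
Births: 2227 × 0.48 = 1069
15–29: 4272 × 0.961 = 4105
30–44: 1850 × 0.956 = 1769
45–59: 2227 × 0.953 = 2122
60–74: 7530 × 0.96 = 7229
75+: 3154 × 0.951 + 12298 × 0.616 = 2999 + 7576 = 10575
Net migration: 0–14 + 480 → 1549; 60–74 + 400 → 7629
→ [1549, 4105, 1769, 2122, 7629, 10575]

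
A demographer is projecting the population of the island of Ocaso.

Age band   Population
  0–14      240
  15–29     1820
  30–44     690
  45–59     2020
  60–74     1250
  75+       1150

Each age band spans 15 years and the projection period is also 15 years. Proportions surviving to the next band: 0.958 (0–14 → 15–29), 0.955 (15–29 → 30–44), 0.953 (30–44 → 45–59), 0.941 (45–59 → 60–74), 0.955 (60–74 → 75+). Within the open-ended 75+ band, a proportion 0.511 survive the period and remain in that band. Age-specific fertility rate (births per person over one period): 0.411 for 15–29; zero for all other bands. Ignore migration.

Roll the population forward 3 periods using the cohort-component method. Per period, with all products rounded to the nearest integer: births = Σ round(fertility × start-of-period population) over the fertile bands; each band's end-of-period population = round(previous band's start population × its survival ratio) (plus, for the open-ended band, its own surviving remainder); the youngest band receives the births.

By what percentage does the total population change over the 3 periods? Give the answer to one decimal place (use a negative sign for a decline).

— Period 1 —
Births: 1820 × 0.411 = 748
15–29: 240 × 0.958 = 230
30–44: 1820 × 0.955 = 1738
45–59: 690 × 0.953 = 658
60–74: 2020 × 0.941 = 1901
75+: 1250 × 0.955 + 1150 × 0.511 = 1194 + 588 = 1782
Population now: 0–14=748, 15–29=230, 30–44=1738, 45–59=658, 60–74=1901, 75+=1782
— Period 2 —
Births: 230 × 0.411 = 95
15–29: 748 × 0.958 = 717
30–44: 230 × 0.955 = 220
45–59: 1738 × 0.953 = 1656
60–74: 658 × 0.941 = 619
75+: 1901 × 0.955 + 1782 × 0.511 = 1815 + 911 = 2726
Population now: 0–14=95, 15–29=717, 30–44=220, 45–59=1656, 60–74=619, 75+=2726
— Period 3 —
Births: 717 × 0.411 = 295
15–29: 95 × 0.958 = 91
30–44: 717 × 0.955 = 685
45–59: 220 × 0.953 = 210
60–74: 1656 × 0.941 = 1558
75+: 619 × 0.955 + 2726 × 0.511 = 591 + 1393 = 1984
Population now: 0–14=295, 15–29=91, 30–44=685, 45–59=210, 60–74=1558, 75+=1984
Total: 7170 → 4823; change = -2347; percentage change = -32.7%

-32.7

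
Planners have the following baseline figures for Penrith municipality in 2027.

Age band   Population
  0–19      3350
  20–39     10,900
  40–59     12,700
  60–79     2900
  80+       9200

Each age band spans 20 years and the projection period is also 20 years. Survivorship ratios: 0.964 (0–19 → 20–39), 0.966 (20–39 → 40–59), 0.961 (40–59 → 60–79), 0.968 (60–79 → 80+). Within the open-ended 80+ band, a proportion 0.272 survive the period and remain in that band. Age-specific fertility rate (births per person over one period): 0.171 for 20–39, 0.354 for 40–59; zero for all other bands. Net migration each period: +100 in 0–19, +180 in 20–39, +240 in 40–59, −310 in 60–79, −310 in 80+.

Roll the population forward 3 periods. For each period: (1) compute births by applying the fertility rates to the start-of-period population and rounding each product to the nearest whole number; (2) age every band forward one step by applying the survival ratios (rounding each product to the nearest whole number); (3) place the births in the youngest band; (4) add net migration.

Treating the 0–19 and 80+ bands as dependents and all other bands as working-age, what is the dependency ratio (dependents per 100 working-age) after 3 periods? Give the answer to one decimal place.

108.9

Call the bands 1 to 5, youngest first.
— Period 1 —
Births: 10900 × 0.171 = 1864, 12700 × 0.354 = 4496 — total 6360
Band 2: 3350 × 0.964 = 3229
Band 3: 10900 × 0.966 = 10529
Band 4: 12700 × 0.961 = 12205
Band 5: 2900 × 0.968 + 9200 × 0.272 = 2807 + 2502 = 5309
Net migration: Band 1 + 100 → 6460; Band 2 + 180 → 3409; Band 3 + 240 → 10769; Band 4 − 310 → 11895; Band 5 − 310 → 4999
Population now: 0–19=6460, 20–39=3409, 40–59=10769, 60–79=11895, 80+=4999
— Period 2 —
Births: 3409 × 0.171 = 583, 10769 × 0.354 = 3812 — total 4395
Band 2: 6460 × 0.964 = 6227
Band 3: 3409 × 0.966 = 3293
Band 4: 10769 × 0.961 = 10349
Band 5: 11895 × 0.968 + 4999 × 0.272 = 11514 + 1360 = 12874
Net migration: Band 1 + 100 → 4495; Band 2 + 180 → 6407; Band 3 + 240 → 3533; Band 4 − 310 → 10039; Band 5 − 310 → 12564
Population now: 0–19=4495, 20–39=6407, 40–59=3533, 60–79=10039, 80+=12564
— Period 3 —
Births: 6407 × 0.171 = 1096, 3533 × 0.354 = 1251 — total 2347
Band 2: 4495 × 0.964 = 4333
Band 3: 6407 × 0.966 = 6189
Band 4: 3533 × 0.961 = 3395
Band 5: 10039 × 0.968 + 12564 × 0.272 = 9718 + 3417 = 13135
Net migration: Band 1 + 100 → 2447; Band 2 + 180 → 4513; Band 3 + 240 → 6429; Band 4 − 310 → 3085; Band 5 − 310 → 12825
Population now: 0–19=2447, 20–39=4513, 40–59=6429, 60–79=3085, 80+=12825
Dependents (band 0–19 + band 80+) = 2447 + 12825 = 15272; working-age = 14027; ratio = 15272/14027 × 100 = 108.9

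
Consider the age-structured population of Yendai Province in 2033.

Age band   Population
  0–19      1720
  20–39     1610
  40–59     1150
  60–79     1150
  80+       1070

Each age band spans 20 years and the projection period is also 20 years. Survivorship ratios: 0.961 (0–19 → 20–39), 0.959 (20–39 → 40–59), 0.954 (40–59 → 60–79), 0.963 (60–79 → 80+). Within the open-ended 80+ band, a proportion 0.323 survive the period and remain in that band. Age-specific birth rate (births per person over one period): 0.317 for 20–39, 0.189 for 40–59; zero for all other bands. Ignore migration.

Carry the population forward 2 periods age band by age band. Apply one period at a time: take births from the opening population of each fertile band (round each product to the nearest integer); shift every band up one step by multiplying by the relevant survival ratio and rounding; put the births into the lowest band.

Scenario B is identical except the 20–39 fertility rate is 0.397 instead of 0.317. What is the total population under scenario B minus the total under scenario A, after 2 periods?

Period 1.
Births: 1610 × 0.317 = 510  |  1150 × 0.189 = 217 ⇒ total 727
20–39: 1720 × 0.961 = 1653
40–59: 1610 × 0.959 = 1544
60–79: 1150 × 0.954 = 1097
80+: 1150 × 0.963 + 1070 × 0.323 = 1107 + 346 = 1453
Population now: 0–19=727, 20–39=1653, 40–59=1544, 60–79=1097, 80+=1453
Period 2.
Births: 1653 × 0.317 = 524  |  1544 × 0.189 = 292 ⇒ total 816
20–39: 727 × 0.961 = 699
40–59: 1653 × 0.959 = 1585
60–79: 1544 × 0.954 = 1473
80+: 1097 × 0.963 + 1453 × 0.323 = 1056 + 469 = 1525
Population now: 0–19=816, 20–39=699, 40–59=1585, 60–79=1473, 80+=1525
Scenario A total after 2 periods: 6098
Scenario B projection —
Period 1.
Births: 1610 × 0.397 = 639  |  1150 × 0.189 = 217 ⇒ total 856
20–39: 1720 × 0.961 = 1653
40–59: 1610 × 0.959 = 1544
60–79: 1150 × 0.954 = 1097
80+: 1150 × 0.963 + 1070 × 0.323 = 1107 + 346 = 1453
Population now: 0–19=856, 20–39=1653, 40–59=1544, 60–79=1097, 80+=1453
Period 2.
Births: 1653 × 0.397 = 656  |  1544 × 0.189 = 292 ⇒ total 948
20–39: 856 × 0.961 = 823
40–59: 1653 × 0.959 = 1585
60–79: 1544 × 0.954 = 1473
80+: 1097 × 0.963 + 1453 × 0.323 = 1056 + 469 = 1525
Population now: 0–19=948, 20–39=823, 40–59=1585, 60–79=1473, 80+=1525
Scenario B total after 2 periods: 6354
Difference B − A = 6354 − 6098 = 256

256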